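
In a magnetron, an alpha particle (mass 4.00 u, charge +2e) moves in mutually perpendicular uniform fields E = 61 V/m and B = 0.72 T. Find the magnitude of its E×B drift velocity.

In crossed fields the guiding centre drifts at v_d = |E×B|/B² = E/B, independent of charge and mass.
v_d = 61/0.72 = 85 m/s.

v_d ≈ 85 m/s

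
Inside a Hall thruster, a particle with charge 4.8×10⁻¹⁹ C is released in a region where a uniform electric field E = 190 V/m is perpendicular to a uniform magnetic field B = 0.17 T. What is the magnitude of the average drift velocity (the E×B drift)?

v_d ≈ 1100 m/s

In crossed fields the guiding centre drifts at v_d = |E×B|/B² = E/B, independent of charge and mass.
v_d = 190/0.17 = 1100 m/s.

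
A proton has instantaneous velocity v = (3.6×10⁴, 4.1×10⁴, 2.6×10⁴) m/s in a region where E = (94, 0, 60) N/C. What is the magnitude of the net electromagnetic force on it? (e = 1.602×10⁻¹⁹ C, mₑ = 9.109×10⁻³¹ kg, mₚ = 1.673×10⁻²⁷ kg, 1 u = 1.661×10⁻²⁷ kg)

Only an electric field acts, so F = qE = (1.602×10⁻¹⁹ C)·(94.0, 0, 60.0) = (1.51×10⁻¹⁷, 0, 9.61×10⁻¹⁸) N.
|F| = 1.79×10⁻¹⁷ N.

|F| ≈ 1.79×10⁻¹⁷ N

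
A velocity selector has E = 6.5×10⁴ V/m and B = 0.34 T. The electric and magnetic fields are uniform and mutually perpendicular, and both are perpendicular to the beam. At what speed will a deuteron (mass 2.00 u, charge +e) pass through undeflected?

Zero net Lorentz force requires |qE| = |q v×B|, i.e. E = vB.
v = E/B = 6.5×10⁴/0.34 = 1.9×10⁵ m/s.

v = 1.9×10⁵ m/s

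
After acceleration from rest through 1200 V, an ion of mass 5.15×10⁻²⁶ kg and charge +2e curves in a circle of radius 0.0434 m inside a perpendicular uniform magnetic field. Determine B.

v = √(2|q|V/m) = √(2·3.204×10⁻¹⁹·1200/5.15×10⁻²⁶) ≈ 1.222×10⁵ m/s.
B = mv/(|q|r) = (5.15×10⁻²⁶)(1.222×10⁵)/((3.204×10⁻¹⁹)(0.0434)) ≈ 0.453 T.

B ≈ 0.453 T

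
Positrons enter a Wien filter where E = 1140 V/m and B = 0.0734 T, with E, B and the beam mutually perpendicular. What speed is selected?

v = 1.55×10⁴ m/s

For undeflected motion the electric and magnetic forces balance: qE = qvB.
v = E/B = 1140/0.0734 = 1.55×10⁴ m/s.
The result is independent of the particle's charge and mass.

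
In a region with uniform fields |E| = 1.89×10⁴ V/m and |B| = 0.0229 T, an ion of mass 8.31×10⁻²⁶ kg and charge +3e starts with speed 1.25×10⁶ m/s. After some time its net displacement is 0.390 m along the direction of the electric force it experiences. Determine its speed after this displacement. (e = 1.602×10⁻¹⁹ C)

v_f ≈ 1.28×10⁶ m/s

B does no work; ΔKE = |q|E d.
½mv_f² = ½mv₀² + |q|Ed = ½(8.31×10⁻²⁶)(1.25×10⁶)² + (4.806×10⁻¹⁹)(1.89×10⁴)(0.390) ≈ 6.492×10⁻¹⁴ J + 3.543×10⁻¹⁵ J ≈ 6.846×10⁻¹⁴ J.
v_f = √(2·6.846×10⁻¹⁴/8.31×10⁻²⁶) ≈ 1.28×10⁶ m/s.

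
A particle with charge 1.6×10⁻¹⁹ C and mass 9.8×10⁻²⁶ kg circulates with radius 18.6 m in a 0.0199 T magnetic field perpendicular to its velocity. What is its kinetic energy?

v = |q|Br/m, then KE = ½mv² = (qBr)²/(2m).
v = (1.6×10⁻¹⁹)(0.0199)(18.6)/9.8×10⁻²⁶ ≈ 6.043×10⁵ m/s.
KE = ½(9.8×10⁻²⁶)(6.043×10⁵)² ≈ 1.79×10⁻¹⁴ J = 1.12×10⁵ eV.

KE ≈ 1.12×10⁵ eV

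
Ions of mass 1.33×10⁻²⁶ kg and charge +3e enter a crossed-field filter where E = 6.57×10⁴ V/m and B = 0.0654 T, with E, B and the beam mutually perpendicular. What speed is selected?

Zero net Lorentz force requires |qE| = |q v×B|, i.e. E = vB.
v = E/B = 6.57×10⁴/0.0654 = 1.00×10⁶ m/s.

v = 1.00×10⁶ m/s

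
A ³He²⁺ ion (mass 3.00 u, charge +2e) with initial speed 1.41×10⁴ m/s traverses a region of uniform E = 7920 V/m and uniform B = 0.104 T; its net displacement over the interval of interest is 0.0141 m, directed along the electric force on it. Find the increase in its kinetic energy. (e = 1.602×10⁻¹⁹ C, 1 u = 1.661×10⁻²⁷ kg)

ΔKE ≈ 3.58×10⁻¹⁷ J

The magnetic force is always ⟂ v and does no work; only the electric force changes KE.
ΔKE = F_E · d = |q|E d = (3.204×10⁻¹⁹)(7920)(0.0141) ≈ 3.58×10⁻¹⁷ J.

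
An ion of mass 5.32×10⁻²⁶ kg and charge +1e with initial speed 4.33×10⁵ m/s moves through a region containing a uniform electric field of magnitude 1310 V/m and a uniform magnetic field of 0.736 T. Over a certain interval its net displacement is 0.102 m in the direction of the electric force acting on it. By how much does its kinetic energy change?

ΔKE ≈ 2.14×10⁻¹⁷ J

The magnetic force is always ⟂ v and does no work; only the electric force changes KE.
ΔKE = F_E · d = |q|E d = (1.602×10⁻¹⁹)(1310)(0.102) ≈ 2.14×10⁻¹⁷ J.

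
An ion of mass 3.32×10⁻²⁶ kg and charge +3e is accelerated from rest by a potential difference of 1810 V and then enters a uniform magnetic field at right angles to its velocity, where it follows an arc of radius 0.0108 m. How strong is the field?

v = √(2|q|V/m) = √(2·4.806×10⁻¹⁹·1810/3.32×10⁻²⁶) ≈ 2.289×10⁵ m/s.
B = mv/(|q|r) = (3.32×10⁻²⁶)(2.289×10⁵)/((4.806×10⁻¹⁹)(0.0108)) ≈ 1.46 T.

B ≈ 1.46 T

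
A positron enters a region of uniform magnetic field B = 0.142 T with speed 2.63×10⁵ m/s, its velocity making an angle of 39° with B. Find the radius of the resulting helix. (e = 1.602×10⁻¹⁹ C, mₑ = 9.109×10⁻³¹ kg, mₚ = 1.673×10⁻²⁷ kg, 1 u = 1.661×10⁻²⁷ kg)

v⊥ = v sinθ = 2.63×10⁵·sin39° ≈ 1.655×10⁵ m/s.
r = m v⊥/(|q|B) = (9.109×10⁻³¹)(1.655×10⁵)/((1.602×10⁻¹⁹)(0.142)) ≈ 6.63×10⁻⁶ m.

r ≈ 6.63×10⁻⁶ m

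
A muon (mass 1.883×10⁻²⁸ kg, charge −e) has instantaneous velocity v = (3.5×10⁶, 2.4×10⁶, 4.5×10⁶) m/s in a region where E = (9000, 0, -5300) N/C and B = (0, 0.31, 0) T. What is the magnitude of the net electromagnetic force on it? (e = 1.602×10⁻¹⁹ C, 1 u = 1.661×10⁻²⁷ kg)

v×B = (-1.40×10⁶, 0, 1.08×10⁶) N/C.
E + v×B = (-1.39×10⁶, 0, 1.08×10⁶) N/C.
F = q(E + v×B) = (−1.602×10⁻¹⁹ C)·(-1.39×10⁶, 0, 1.08×10⁶) = (2.22×10⁻¹³, 0, -1.73×10⁻¹³) N.
|F| = 2.81×10⁻¹³ N.

|F| ≈ 2.81×10⁻¹³ N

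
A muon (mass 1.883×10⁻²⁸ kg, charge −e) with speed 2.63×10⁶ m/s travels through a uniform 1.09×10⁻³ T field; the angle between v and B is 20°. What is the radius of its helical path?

v⊥ = v sinθ = 2.63×10⁶·sin20° ≈ 8.995×10⁵ m/s.
r = m v⊥/(|q|B) = (1.883×10⁻²⁸)(8.995×10⁵)/((1.602×10⁻¹⁹)(1.09×10⁻³)) ≈ 0.970 m.

r ≈ 0.970 m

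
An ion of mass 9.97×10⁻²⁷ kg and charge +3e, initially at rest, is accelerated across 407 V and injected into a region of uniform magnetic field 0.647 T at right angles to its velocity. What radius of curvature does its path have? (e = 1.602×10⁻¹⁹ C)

Acceleration: |q|V = ½mv² ⇒ v = √(2|q|V/m) = √(2·4.806×10⁻¹⁹·407/9.97×10⁻²⁷) ≈ 1.981×10⁵ m/s.
In the field: r = mv/(|q|B) = (9.97×10⁻²⁷)(1.981×10⁵)/((4.806×10⁻¹⁹)(0.647)) ≈ 6.35×10⁻³ m.

r ≈ 6.35×10⁻³ m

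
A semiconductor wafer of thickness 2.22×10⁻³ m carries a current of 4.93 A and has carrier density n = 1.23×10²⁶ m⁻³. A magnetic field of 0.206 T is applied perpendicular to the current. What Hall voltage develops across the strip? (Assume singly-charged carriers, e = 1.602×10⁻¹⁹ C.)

V_H ≈ 2.32×10⁻⁵ V

V_H = IB/(n e t).
V_H = (4.93)(0.206)/((1.23×10²⁶)(1.602×10⁻¹⁹)(2.22×10⁻³)) ≈ 2.32×10⁻⁵ V.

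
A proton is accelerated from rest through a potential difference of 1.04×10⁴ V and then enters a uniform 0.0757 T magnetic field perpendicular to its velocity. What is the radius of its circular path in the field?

Acceleration: |q|V = ½mv² ⇒ v = √(2|q|V/m) = √(2·1.602×10⁻¹⁹·1.04×10⁴/1.673×10⁻²⁷) ≈ 1.411×10⁶ m/s.
In the field: r = mv/(|q|B) = (1.673×10⁻²⁷)(1.411×10⁶)/((1.602×10⁻¹⁹)(0.0757)) ≈ 0.195 m.

r ≈ 0.195 m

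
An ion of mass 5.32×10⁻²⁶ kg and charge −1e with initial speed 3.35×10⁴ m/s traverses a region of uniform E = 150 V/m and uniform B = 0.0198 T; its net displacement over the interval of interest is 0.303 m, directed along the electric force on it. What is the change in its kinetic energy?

The magnetic force is always ⟂ v and does no work; only the electric force changes KE.
ΔKE = F_E · d = |q|E d = (1.602×10⁻¹⁹)(150)(0.303) ≈ 7.28×10⁻¹⁸ J.

ΔKE ≈ 7.28×10⁻¹⁸ J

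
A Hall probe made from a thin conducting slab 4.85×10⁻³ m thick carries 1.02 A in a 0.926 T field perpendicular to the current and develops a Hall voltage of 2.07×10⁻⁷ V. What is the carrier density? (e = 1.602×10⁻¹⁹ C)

n ≈ 5.87×10²⁷ m⁻³

From V_H = IB/(n e t), n = IB/(V_H e t).
n = (1.02)(0.926)/((2.07×10⁻⁷)(1.602×10⁻¹⁹)(4.85×10⁻³)) ≈ 5.87×10²⁷ m⁻³.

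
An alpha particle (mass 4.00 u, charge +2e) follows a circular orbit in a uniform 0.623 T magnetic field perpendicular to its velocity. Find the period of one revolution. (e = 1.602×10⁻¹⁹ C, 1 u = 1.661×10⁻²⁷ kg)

T ≈ 2.09×10⁻⁷ s

The cyclotron period depends only on m, q, B: T = 2πm/(|q|B).
T = 2π(6.644×10⁻²⁷)/((3.204×10⁻¹⁹)(0.623)) ≈ 2.09×10⁻⁷ s.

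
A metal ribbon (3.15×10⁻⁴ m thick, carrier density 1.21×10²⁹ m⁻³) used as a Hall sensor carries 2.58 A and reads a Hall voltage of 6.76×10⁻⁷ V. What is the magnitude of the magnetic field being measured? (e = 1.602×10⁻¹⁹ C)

From V_H = IB/(n e t), B = V_H n e t / I.
B = (6.76×10⁻⁷)(1.21×10²⁹)(1.602×10⁻¹⁹)(3.15×10⁻⁴)/2.58 ≈ 1.60 T.

B ≈ 1.60 T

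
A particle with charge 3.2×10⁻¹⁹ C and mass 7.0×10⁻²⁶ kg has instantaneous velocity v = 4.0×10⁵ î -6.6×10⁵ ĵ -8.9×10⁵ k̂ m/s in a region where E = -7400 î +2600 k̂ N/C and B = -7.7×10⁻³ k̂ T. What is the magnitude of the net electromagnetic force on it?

v×B = (5080, 3080, 0) N/C.
E + v×B = (-2320, 3080, 2600) N/C.
F = q(E + v×B) = (3.2×10⁻¹⁹ C)·(-2320, 3080, 2600) = (-7.42×10⁻¹⁶, 9.86×10⁻¹⁶, 8.32×10⁻¹⁶) N.
|F| = 1.49×10⁻¹⁵ N.

|F| ≈ 1.49×10⁻¹⁵ N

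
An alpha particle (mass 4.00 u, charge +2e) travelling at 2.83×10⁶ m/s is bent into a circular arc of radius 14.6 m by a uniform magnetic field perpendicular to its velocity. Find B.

From |q|vB = mv²/r, B = mv/(|q|r).
B = (6.644×10⁻²⁷)(2.83×10⁶)/((3.204×10⁻¹⁹)(14.6)) ≈ 4.02×10⁻³ T.

B ≈ 4.02×10⁻³ T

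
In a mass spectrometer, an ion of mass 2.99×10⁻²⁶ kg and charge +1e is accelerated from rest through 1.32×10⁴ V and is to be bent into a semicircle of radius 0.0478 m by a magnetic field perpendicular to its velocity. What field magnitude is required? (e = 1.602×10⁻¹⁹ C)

B ≈ 1.47 T

v = √(2|q|V/m) = √(2·1.602×10⁻¹⁹·1.32×10⁴/2.99×10⁻²⁶) ≈ 3.761×10⁵ m/s.
B = mv/(|q|r) = (2.99×10⁻²⁶)(3.761×10⁵)/((1.602×10⁻¹⁹)(0.0478)) ≈ 1.47 T.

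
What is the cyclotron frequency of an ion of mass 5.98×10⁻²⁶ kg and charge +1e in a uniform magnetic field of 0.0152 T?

f = |q|B/(2πm).
f = (1.602×10⁻¹⁹)(0.0152)/(2π·5.98×10⁻²⁶) ≈ 6480 Hz.

f ≈ 6480 Hz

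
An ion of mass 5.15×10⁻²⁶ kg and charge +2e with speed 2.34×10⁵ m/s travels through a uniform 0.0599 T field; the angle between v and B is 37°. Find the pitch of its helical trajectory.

v∥ = v cosθ = 2.34×10⁵·cos37° ≈ 1.869×10⁵ m/s.
T = 2πm/(|q|B) = 2π(5.15×10⁻²⁶)/((3.204×10⁻¹⁹)(0.0599)) ≈ 1.686×10⁻⁵ s.
pitch = v∥ T = (1.869×10⁵)(1.686×10⁻⁵) ≈ 3.15 m.

p ≈ 3.15 m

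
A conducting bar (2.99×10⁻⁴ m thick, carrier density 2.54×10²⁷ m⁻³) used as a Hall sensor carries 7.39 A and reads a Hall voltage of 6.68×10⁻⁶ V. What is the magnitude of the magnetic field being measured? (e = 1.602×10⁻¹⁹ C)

From V_H = IB/(n e t), B = V_H n e t / I.
B = (6.68×10⁻⁶)(2.54×10²⁷)(1.602×10⁻¹⁹)(2.99×10⁻⁴)/7.39 ≈ 0.110 T.

B ≈ 0.110 T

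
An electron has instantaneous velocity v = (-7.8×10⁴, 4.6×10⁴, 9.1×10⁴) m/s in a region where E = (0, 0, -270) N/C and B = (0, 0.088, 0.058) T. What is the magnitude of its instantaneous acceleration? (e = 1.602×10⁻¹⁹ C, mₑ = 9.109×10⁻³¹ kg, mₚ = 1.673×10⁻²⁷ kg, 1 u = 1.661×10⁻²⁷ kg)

v×B = (-5340, 4520, -6860) N/C.
E + v×B = (-5340, 4520, -7130) N/C.
F = q(E + v×B) = (−1.602×10⁻¹⁹ C)·(-5340, 4520, -7130) = (8.55×10⁻¹⁶, -7.25×10⁻¹⁶, 1.14×10⁻¹⁵) N.
|a| = |F|/m = 1.601×10⁻¹⁵/9.109×10⁻³¹ ≈ 1.76×10¹⁵ m/s².

|a| ≈ 1.76×10¹⁵ m/s²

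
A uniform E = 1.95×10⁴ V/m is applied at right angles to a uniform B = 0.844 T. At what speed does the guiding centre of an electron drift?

The E×B drift speed is v_d = E/B.
v_d = 1.95×10⁴/0.844 = 2.31×10⁴ m/s.

v_d ≈ 2.31×10⁴ m/s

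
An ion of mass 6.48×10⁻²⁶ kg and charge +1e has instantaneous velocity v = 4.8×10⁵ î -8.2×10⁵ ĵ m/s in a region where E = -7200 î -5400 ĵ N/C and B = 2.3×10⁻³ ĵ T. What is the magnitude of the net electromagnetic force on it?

|F| ≈ 1.45×10⁻¹⁵ N

v×B = (0, 0, 1100) N/C.
E + v×B = (-7200, -5400, 1100) N/C.
F = q(E + v×B) = (1.602×10⁻¹⁹ C)·(-7200, -5400, 1100) = (-1.15×10⁻¹⁵, -8.65×10⁻¹⁶, 1.77×10⁻¹⁶) N.
|F| = 1.45×10⁻¹⁵ N.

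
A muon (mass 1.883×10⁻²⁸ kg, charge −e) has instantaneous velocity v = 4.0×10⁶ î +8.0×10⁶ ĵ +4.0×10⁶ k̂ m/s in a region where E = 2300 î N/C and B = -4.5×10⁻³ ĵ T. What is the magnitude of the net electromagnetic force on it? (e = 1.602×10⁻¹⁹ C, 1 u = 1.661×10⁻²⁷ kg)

v×B = (1.80×10⁴, 0, -1.80×10⁴) N/C.
E + v×B = (2.03×10⁴, 0, -1.80×10⁴) N/C.
F = q(E + v×B) = (−1.602×10⁻¹⁹ C)·(2.03×10⁴, 0, -1.80×10⁴) = (-3.25×10⁻¹⁵, 0, 2.88×10⁻¹⁵) N.
|F| = 4.35×10⁻¹⁵ N.

|F| ≈ 4.35×10⁻¹⁵ N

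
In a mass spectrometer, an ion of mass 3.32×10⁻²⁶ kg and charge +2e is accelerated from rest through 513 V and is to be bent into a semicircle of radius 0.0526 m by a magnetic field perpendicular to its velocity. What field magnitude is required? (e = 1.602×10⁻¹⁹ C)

B ≈ 0.196 T

v = √(2|q|V/m) = √(2·3.204×10⁻¹⁹·513/3.32×10⁻²⁶) ≈ 9.951×10⁴ m/s.
B = mv/(|q|r) = (3.32×10⁻²⁶)(9.951×10⁴)/((3.204×10⁻¹⁹)(0.0526)) ≈ 0.196 T.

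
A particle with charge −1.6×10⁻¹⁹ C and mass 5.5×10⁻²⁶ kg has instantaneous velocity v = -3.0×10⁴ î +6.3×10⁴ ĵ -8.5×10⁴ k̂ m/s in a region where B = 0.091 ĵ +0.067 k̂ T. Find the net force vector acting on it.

v×B = (1.20×10⁴, 2010, -2730) N/C.
F = q v×B = (−1.6×10⁻¹⁹ C)·(1.20×10⁴, 2010, -2730) = (-1.91×10⁻¹⁵, -3.22×10⁻¹⁶, 4.37×10⁻¹⁶) N.

F ≈ (-1.91×10⁻¹⁵, -3.22×10⁻¹⁶, 4.37×10⁻¹⁶) N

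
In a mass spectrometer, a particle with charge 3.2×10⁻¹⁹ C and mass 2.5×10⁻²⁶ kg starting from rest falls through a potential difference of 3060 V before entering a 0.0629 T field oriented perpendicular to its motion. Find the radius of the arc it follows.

Acceleration: |q|V = ½mv² ⇒ v = √(2|q|V/m) = √(2·3.2×10⁻¹⁹·3060/2.5×10⁻²⁶) ≈ 2.799×10⁵ m/s.
In the field: r = mv/(|q|B) = (2.5×10⁻²⁶)(2.799×10⁵)/((3.2×10⁻¹⁹)(0.0629)) ≈ 0.348 m.

r ≈ 0.348 m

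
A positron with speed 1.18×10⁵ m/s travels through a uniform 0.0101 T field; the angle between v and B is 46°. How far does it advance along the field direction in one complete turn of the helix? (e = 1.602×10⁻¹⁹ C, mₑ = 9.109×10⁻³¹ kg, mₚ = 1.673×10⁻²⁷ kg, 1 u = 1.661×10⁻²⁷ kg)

p ≈ 2.90×10⁻⁴ m

v∥ = v cosθ = 1.18×10⁵·cos46° ≈ 8.197×10⁴ m/s.
T = 2πm/(|q|B) = 2π(9.109×10⁻³¹)/((1.602×10⁻¹⁹)(0.0101)) ≈ 3.537×10⁻⁹ s.
pitch = v∥ T = (8.197×10⁴)(3.537×10⁻⁹) ≈ 2.90×10⁻⁴ m.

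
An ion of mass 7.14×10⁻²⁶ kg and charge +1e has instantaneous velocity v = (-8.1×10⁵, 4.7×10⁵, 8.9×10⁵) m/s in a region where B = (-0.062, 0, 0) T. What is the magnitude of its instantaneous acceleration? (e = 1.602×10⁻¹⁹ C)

v×B = (0, -5.52×10⁴, 2.91×10⁴) N/C.
F = q v×B = (1.602×10⁻¹⁹ C)·(0, -5.52×10⁴, 2.91×10⁴) = (0, -8.84×10⁻¹⁵, 4.67×10⁻¹⁵) N.
|a| = |F|/m = 9.997×10⁻¹⁵/7.14×10⁻²⁶ ≈ 1.40×10¹¹ m/s².

|a| ≈ 1.40×10¹¹ m/s²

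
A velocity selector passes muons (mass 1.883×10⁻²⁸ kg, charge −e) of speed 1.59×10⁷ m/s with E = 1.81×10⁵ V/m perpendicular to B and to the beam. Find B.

B = 0.0114 T

Balance of forces in the selector: qE = qvB ⇒ B = E/v.
B = 1.81×10⁵/1.59×10⁷ = 0.0114 T.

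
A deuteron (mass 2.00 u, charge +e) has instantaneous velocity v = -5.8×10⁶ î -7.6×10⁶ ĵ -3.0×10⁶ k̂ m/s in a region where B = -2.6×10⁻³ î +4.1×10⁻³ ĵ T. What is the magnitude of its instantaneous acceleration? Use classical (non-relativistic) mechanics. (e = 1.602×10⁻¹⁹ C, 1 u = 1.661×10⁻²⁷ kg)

v×B = (1.23×10⁴, 7800, -4.35×10⁴) N/C.
F = q v×B = (1.602×10⁻¹⁹ C)·(1.23×10⁴, 7800, -4.35×10⁴) = (1.97×10⁻¹⁵, 1.25×10⁻¹⁵, -6.98×10⁻¹⁵) N.
|a| = |F|/m = 7.355×10⁻¹⁵/3.322×10⁻²⁷ ≈ 2.21×10¹² m/s².

|a| ≈ 2.21×10¹² m/s²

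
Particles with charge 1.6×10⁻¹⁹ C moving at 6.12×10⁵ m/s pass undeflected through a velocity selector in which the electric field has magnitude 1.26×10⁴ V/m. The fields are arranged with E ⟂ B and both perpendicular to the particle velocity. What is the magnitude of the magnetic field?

B = 0.0206 T

Balance of forces in the selector: qE = qvB ⇒ B = E/v.
B = 1.26×10⁴/6.12×10⁵ = 0.0206 T.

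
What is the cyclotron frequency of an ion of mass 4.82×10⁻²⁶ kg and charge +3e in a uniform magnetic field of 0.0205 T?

f ≈ 3.25×10⁴ Hz

f = |q|B/(2πm).
f = (4.806×10⁻¹⁹)(0.0205)/(2π·4.82×10⁻²⁶) ≈ 3.25×10⁴ Hz.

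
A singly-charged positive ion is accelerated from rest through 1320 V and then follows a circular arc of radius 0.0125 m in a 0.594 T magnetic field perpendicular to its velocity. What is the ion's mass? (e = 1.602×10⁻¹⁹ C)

m ≈ 3.35×10⁻²⁷ kg

Combine |q|V = ½mv² and r = mv/(|q|B): eliminate v to get m = qB²r²/(2V).
m = (1.602×10⁻¹⁹)(0.594)²(0.0125)²/(2·1320) ≈ 3.35×10⁻²⁷ kg.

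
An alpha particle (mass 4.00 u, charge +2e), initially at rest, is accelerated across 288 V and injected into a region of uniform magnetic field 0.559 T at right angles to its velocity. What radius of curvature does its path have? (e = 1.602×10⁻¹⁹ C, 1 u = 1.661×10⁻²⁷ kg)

r ≈ 6.18×10⁻³ m

Acceleration: |q|V = ½mv² ⇒ v = √(2|q|V/m) = √(2·3.204×10⁻¹⁹·288/6.644×10⁻²⁷) ≈ 1.667×10⁵ m/s.
In the field: r = mv/(|q|B) = (6.644×10⁻²⁷)(1.667×10⁵)/((3.204×10⁻¹⁹)(0.559)) ≈ 6.18×10⁻³ m.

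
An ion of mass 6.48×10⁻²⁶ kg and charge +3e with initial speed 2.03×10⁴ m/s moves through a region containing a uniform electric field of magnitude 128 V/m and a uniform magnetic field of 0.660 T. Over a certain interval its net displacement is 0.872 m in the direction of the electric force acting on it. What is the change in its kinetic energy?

The magnetic force is always ⟂ v and does no work; only the electric force changes KE.
ΔKE = F_E · d = |q|E d = (4.806×10⁻¹⁹)(128)(0.872) ≈ 5.36×10⁻¹⁷ J.

ΔKE ≈ 5.36×10⁻¹⁷ J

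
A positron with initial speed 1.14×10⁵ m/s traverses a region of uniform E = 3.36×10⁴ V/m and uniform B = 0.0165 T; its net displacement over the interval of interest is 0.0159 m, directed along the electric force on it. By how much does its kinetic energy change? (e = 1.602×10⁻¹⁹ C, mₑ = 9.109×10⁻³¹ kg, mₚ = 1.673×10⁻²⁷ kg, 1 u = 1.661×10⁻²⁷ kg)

ΔKE ≈ 8.56×10⁻¹⁷ J

The magnetic force is always ⟂ v and does no work; only the electric force changes KE.
ΔKE = F_E · d = |q|E d = (1.602×10⁻¹⁹)(3.36×10⁴)(0.0159) ≈ 8.56×10⁻¹⁷ J.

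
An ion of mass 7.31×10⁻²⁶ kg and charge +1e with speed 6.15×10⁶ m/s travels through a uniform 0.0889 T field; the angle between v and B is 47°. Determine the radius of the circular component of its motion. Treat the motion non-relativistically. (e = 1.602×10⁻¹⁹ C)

r ≈ 23.1 m

v⊥ = v sinθ = 6.15×10⁶·sin47° ≈ 4.498×10⁶ m/s.
r = m v⊥/(|q|B) = (7.31×10⁻²⁶)(4.498×10⁶)/((1.602×10⁻¹⁹)(0.0889)) ≈ 23.1 m.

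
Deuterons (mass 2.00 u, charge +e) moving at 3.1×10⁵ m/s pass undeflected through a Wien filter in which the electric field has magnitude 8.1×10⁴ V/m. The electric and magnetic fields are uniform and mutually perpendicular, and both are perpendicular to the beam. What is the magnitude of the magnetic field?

B = 0.26 T

Balance of forces in the selector: qE = qvB ⇒ B = E/v.
B = 8.1×10⁴/3.1×10⁵ = 0.26 T.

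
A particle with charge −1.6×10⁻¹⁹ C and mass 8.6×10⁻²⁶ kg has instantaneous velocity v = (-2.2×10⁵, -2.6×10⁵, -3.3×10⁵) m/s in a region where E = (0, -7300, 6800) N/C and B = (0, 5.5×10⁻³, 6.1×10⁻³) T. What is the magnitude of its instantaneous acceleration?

|a| ≈ 1.52×10¹⁰ m/s²

v×B = (229, 1340, -1210) N/C.
E + v×B = (229, -5960, 5590) N/C.
F = q(E + v×B) = (−1.6×10⁻¹⁹ C)·(229, -5960, 5590) = (-3.66×10⁻¹⁷, 9.53×10⁻¹⁶, -8.94×10⁻¹⁶) N.
|a| = |F|/m = 1.308×10⁻¹⁵/8.6×10⁻²⁶ ≈ 1.52×10¹⁰ m/s².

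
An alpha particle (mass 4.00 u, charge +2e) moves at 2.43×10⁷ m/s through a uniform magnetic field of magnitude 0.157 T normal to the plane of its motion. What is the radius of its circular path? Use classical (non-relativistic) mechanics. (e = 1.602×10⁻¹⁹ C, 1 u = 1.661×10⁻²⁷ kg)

The magnetic force provides the centripetal force: |q|vB = mv²/r.
r = mv/(|q|B) = (6.644×10⁻²⁷)(2.43×10⁷)/((3.204×10⁻¹⁹)(0.157)) ≈ 3.21 m.

r ≈ 3.21 m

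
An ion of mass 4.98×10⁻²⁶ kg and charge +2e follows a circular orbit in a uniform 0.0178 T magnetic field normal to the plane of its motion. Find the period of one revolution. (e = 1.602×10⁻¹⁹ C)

T ≈ 5.49×10⁻⁵ s

The cyclotron period depends only on m, q, B: T = 2πm/(|q|B).
T = 2π(4.98×10⁻²⁶)/((3.204×10⁻¹⁹)(0.0178)) ≈ 5.49×10⁻⁵ s.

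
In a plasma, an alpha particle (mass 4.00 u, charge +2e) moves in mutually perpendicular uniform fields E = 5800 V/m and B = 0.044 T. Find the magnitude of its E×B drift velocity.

v_d ≈ 1.3×10⁵ m/s

In crossed fields the guiding centre drifts at v_d = |E×B|/B² = E/B, independent of charge and mass.
v_d = 5800/0.044 = 1.3×10⁵ m/s.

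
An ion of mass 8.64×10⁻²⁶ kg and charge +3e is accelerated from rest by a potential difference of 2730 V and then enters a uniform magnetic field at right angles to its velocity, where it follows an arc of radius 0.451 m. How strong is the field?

v = √(2|q|V/m) = √(2·4.806×10⁻¹⁹·2730/8.64×10⁻²⁶) ≈ 1.743×10⁵ m/s.
B = mv/(|q|r) = (8.64×10⁻²⁶)(1.743×10⁵)/((4.806×10⁻¹⁹)(0.451)) ≈ 0.0695 T.

B ≈ 0.0695 T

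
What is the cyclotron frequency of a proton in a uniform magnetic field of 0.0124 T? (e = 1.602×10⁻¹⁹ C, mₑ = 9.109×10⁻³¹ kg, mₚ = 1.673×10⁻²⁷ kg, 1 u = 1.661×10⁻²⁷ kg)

f = |q|B/(2πm).
f = (1.602×10⁻¹⁹)(0.0124)/(2π·1.673×10⁻²⁷) ≈ 1.89×10⁵ Hz.

f ≈ 1.89×10⁵ Hz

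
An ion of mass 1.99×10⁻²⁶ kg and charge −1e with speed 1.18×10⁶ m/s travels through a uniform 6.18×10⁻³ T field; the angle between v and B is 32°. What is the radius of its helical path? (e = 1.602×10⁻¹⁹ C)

r ≈ 12.6 m

v⊥ = v sinθ = 1.18×10⁶·sin32° ≈ 6.253×10⁵ m/s.
r = m v⊥/(|q|B) = (1.99×10⁻²⁶)(6.253×10⁵)/((1.602×10⁻¹⁹)(6.18×10⁻³)) ≈ 12.6 m.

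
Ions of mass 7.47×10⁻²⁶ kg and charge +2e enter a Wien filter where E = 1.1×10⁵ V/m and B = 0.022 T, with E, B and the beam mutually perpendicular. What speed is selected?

For undeflected motion the electric and magnetic forces balance: qE = qvB.
v = E/B = 1.1×10⁵/0.022 = 5.0×10⁶ m/s.
The result is independent of the particle's charge and mass.

v = 5.0×10⁶ m/s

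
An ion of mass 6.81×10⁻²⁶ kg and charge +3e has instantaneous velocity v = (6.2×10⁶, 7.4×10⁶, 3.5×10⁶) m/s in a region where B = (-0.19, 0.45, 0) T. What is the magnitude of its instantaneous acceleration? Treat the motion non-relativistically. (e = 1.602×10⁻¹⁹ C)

|a| ≈ 3.20×10¹³ m/s²

v×B = (-1.58×10⁶, -6.65×10⁵, 4.20×10⁶) N/C.
F = q v×B = (4.806×10⁻¹⁹ C)·(-1.58×10⁶, -6.65×10⁵, 4.20×10⁶) = (-7.57×10⁻¹³, -3.20×10⁻¹³, 2.02×10⁻¹²) N.
|a| = |F|/m = 2.178×10⁻¹²/6.81×10⁻²⁶ ≈ 3.20×10¹³ m/s².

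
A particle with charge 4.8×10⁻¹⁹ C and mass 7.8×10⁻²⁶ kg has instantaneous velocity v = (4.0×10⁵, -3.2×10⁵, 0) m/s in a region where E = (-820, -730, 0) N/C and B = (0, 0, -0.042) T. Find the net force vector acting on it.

v×B = (1.34×10⁴, 1.68×10⁴, 0) N/C.
E + v×B = (1.26×10⁴, 1.61×10⁴, 0) N/C.
F = q(E + v×B) = (4.8×10⁻¹⁹ C)·(1.26×10⁴, 1.61×10⁴, 0) = (6.06×10⁻¹⁵, 7.71×10⁻¹⁵, 0) N.

F ≈ (6.06×10⁻¹⁵, 7.71×10⁻¹⁵, 0) N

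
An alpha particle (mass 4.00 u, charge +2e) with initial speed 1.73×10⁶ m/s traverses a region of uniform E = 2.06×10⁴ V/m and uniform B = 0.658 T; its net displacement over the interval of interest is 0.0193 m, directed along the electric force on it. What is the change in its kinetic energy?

The magnetic force is always ⟂ v and does no work; only the electric force changes KE.
ΔKE = F_E · d = |q|E d = (3.204×10⁻¹⁹)(2.06×10⁴)(0.0193) ≈ 1.27×10⁻¹⁶ J.

ΔKE ≈ 1.27×10⁻¹⁶ J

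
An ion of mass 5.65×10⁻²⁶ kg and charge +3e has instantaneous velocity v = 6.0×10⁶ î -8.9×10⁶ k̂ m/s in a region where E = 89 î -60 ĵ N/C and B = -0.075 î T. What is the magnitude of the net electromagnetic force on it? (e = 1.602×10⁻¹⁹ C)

|F| ≈ 3.21×10⁻¹³ N

v×B = (0, 6.68×10⁵, 0) N/C.
E + v×B = (89.0, 6.67×10⁵, 0) N/C.
F = q(E + v×B) = (4.806×10⁻¹⁹ C)·(89.0, 6.67×10⁵, 0) = (4.28×10⁻¹⁷, 3.21×10⁻¹³, 0) N.
|F| = 3.21×10⁻¹³ N.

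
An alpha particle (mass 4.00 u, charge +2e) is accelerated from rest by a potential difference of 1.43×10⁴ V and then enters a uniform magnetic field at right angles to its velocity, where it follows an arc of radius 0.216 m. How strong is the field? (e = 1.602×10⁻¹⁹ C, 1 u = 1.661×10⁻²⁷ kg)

B ≈ 0.113 T

v = √(2|q|V/m) = √(2·3.204×10⁻¹⁹·1.43×10⁴/6.644×10⁻²⁷) ≈ 1.174×10⁶ m/s.
B = mv/(|q|r) = (6.644×10⁻²⁷)(1.174×10⁶)/((3.204×10⁻¹⁹)(0.216)) ≈ 0.113 T.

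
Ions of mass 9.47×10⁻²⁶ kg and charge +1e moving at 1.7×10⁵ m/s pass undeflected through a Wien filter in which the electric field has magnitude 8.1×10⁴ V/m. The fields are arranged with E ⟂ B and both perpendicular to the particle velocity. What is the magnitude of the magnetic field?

B = 0.48 T

Balance of forces in the selector: qE = qvB ⇒ B = E/v.
B = 8.1×10⁴/1.7×10⁵ = 0.48 T.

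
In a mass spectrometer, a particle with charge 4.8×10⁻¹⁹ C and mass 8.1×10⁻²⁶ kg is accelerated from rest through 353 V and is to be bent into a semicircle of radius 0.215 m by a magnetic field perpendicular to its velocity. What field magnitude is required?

B ≈ 0.0508 T

v = √(2|q|V/m) = √(2·4.8×10⁻¹⁹·353/8.1×10⁻²⁶) ≈ 6.468×10⁴ m/s.
B = mv/(|q|r) = (8.1×10⁻²⁶)(6.468×10⁴)/((4.8×10⁻¹⁹)(0.215)) ≈ 0.0508 T.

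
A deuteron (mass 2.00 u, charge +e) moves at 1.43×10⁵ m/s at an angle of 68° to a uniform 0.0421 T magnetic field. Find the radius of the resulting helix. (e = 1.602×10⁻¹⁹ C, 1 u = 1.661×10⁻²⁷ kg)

r ≈ 0.0653 m

v⊥ = v sinθ = 1.43×10⁵·sin68° ≈ 1.326×10⁵ m/s.
r = m v⊥/(|q|B) = (3.322×10⁻²⁷)(1.326×10⁵)/((1.602×10⁻¹⁹)(0.0421)) ≈ 0.0653 m.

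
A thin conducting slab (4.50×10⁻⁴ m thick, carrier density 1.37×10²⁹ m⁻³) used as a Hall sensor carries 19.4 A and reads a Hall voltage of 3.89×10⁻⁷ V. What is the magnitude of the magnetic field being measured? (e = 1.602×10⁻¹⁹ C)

B ≈ 0.198 T

From V_H = IB/(n e t), B = V_H n e t / I.
B = (3.89×10⁻⁷)(1.37×10²⁹)(1.602×10⁻¹⁹)(4.50×10⁻⁴)/19.4 ≈ 0.198 T.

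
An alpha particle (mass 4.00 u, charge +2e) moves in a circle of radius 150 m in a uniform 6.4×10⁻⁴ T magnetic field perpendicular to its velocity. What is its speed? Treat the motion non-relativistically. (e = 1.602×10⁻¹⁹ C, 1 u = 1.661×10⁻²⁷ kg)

v ≈ 4.6×10⁶ m/s

From |q|vB = mv²/r, v = |q|Br/m.
v = (3.204×10⁻¹⁹)(6.4×10⁻⁴)(150)/6.644×10⁻²⁷ ≈ 4.6×10⁶ m/s.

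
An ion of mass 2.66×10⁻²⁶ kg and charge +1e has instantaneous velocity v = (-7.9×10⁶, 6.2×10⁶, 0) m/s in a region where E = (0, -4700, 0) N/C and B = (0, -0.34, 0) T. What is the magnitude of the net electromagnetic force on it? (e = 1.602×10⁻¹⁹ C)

v×B = (0, 0, 2.69×10⁶) N/C.
E + v×B = (0, -4700, 2.69×10⁶) N/C.
F = q(E + v×B) = (1.602×10⁻¹⁹ C)·(0, -4700, 2.69×10⁶) = (0, -7.53×10⁻¹⁶, 4.30×10⁻¹³) N.
|F| = 4.30×10⁻¹³ N.

|F| ≈ 4.30×10⁻¹³ N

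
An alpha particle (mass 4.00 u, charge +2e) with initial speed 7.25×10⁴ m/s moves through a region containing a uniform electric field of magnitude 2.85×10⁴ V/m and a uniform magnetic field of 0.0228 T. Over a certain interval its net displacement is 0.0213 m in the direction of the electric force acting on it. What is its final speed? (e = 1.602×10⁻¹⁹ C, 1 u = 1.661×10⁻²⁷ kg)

v_f ≈ 2.53×10⁵ m/s

B does no work; ΔKE = |q|E d.
½mv_f² = ½mv₀² + |q|Ed = ½(6.644×10⁻²⁷)(7.25×10⁴)² + (3.204×10⁻¹⁹)(2.85×10⁴)(0.0213) ≈ 1.746×10⁻¹⁷ J + 1.945×10⁻¹⁶ J ≈ 2.120×10⁻¹⁶ J.
v_f = √(2·2.120×10⁻¹⁶/6.644×10⁻²⁷) ≈ 2.53×10⁵ m/s.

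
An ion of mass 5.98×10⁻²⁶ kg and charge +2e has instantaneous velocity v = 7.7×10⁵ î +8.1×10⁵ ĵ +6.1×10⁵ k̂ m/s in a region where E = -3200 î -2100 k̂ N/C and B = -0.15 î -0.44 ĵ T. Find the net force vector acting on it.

F ≈ (8.50×10⁻¹⁴, -2.93×10⁻¹⁴, -7.03×10⁻¹⁴) N

v×B = (2.68×10⁵, -9.15×10⁴, -2.17×10⁵) N/C.
E + v×B = (2.65×10⁵, -9.15×10⁴, -2.19×10⁵) N/C.
F = q(E + v×B) = (3.204×10⁻¹⁹ C)·(2.65×10⁵, -9.15×10⁴, -2.19×10⁵) = (8.50×10⁻¹⁴, -2.93×10⁻¹⁴, -7.03×10⁻¹⁴) N.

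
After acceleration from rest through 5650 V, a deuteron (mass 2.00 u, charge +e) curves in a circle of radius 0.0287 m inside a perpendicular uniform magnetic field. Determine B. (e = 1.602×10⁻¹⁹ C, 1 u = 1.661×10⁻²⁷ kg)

v = √(2|q|V/m) = √(2·1.602×10⁻¹⁹·5650/3.322×10⁻²⁷) ≈ 7.382×10⁵ m/s.
B = mv/(|q|r) = (3.322×10⁻²⁷)(7.382×10⁵)/((1.602×10⁻¹⁹)(0.0287)) ≈ 0.533 T.

B ≈ 0.533 T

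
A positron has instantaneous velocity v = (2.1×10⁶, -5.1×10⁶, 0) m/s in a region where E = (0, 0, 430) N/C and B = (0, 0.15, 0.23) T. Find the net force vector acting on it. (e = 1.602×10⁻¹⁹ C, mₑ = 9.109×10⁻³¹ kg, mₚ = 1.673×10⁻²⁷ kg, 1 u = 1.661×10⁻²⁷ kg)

v×B = (-1.17×10⁶, -4.83×10⁵, 3.15×10⁵) N/C.
E + v×B = (-1.17×10⁶, -4.83×10⁵, 3.15×10⁵) N/C.
F = q(E + v×B) = (1.602×10⁻¹⁹ C)·(-1.17×10⁶, -4.83×10⁵, 3.15×10⁵) = (-1.88×10⁻¹³, -7.74×10⁻¹⁴, 5.05×10⁻¹⁴) N.

F ≈ (-1.88×10⁻¹³, -7.74×10⁻¹⁴, 5.05×10⁻¹⁴) N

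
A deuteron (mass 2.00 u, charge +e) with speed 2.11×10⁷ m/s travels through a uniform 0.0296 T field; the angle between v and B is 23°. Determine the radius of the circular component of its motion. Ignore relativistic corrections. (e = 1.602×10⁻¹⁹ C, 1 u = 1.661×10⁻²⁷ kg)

v⊥ = v sinθ = 2.11×10⁷·sin23° ≈ 8.244×10⁶ m/s.
r = m v⊥/(|q|B) = (3.322×10⁻²⁷)(8.244×10⁶)/((1.602×10⁻¹⁹)(0.0296)) ≈ 5.78 m.

r ≈ 5.78 m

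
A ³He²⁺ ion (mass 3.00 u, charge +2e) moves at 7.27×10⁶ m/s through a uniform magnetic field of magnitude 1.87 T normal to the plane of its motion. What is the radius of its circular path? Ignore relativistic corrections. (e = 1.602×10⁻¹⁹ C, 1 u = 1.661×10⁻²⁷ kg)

The magnetic force provides the centripetal force: |q|vB = mv²/r.
r = mv/(|q|B) = (4.983×10⁻²⁷)(7.27×10⁶)/((3.204×10⁻¹⁹)(1.87)) ≈ 0.0605 m.

r ≈ 0.0605 m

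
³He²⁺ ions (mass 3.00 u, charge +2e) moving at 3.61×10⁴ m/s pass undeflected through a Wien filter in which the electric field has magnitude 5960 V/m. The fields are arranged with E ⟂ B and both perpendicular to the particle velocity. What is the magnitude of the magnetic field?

B = 0.165 T

Balance of forces in the selector: qE = qvB ⇒ B = E/v.
B = 5960/3.61×10⁴ = 0.165 T.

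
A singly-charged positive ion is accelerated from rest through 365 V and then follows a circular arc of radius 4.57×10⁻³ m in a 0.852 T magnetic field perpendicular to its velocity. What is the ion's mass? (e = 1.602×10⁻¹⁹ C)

Combine |q|V = ½mv² and r = mv/(|q|B): eliminate v to get m = qB²r²/(2V).
m = (1.602×10⁻¹⁹)(0.852)²(4.57×10⁻³)²/(2·365) ≈ 3.33×10⁻²⁷ kg.

m ≈ 3.33×10⁻²⁷ kg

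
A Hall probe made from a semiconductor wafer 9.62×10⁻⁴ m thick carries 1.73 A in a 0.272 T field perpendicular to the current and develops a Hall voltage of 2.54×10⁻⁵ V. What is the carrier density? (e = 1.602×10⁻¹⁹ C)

n ≈ 1.20×10²⁶ m⁻³

From V_H = IB/(n e t), n = IB/(V_H e t).
n = (1.73)(0.272)/((2.54×10⁻⁵)(1.602×10⁻¹⁹)(9.62×10⁻⁴)) ≈ 1.20×10²⁶ m⁻³.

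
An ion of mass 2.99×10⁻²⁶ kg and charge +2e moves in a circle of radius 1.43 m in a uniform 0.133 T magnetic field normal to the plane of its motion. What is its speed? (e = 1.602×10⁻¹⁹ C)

From |q|vB = mv²/r, v = |q|Br/m.
v = (3.204×10⁻¹⁹)(0.133)(1.43)/2.99×10⁻²⁶ ≈ 2.04×10⁶ m/s.

v ≈ 2.04×10⁶ m/s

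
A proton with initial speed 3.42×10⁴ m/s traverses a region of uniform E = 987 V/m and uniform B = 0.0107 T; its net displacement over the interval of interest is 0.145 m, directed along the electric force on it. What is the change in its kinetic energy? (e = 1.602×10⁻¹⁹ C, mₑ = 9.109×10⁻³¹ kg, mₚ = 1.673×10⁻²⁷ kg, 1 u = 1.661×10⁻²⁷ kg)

The magnetic force is always ⟂ v and does no work; only the electric force changes KE.
ΔKE = F_E · d = |q|E d = (1.602×10⁻¹⁹)(987)(0.145) ≈ 2.29×10⁻¹⁷ J.

ΔKE ≈ 2.29×10⁻¹⁷ J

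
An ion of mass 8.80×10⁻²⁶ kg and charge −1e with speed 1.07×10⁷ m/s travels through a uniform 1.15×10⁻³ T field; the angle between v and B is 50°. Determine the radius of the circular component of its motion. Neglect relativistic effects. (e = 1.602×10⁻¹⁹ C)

r ≈ 3920 m

v⊥ = v sinθ = 1.07×10⁷·sin50° ≈ 8.197×10⁶ m/s.
r = m v⊥/(|q|B) = (8.80×10⁻²⁶)(8.197×10⁶)/((1.602×10⁻¹⁹)(1.15×10⁻³)) ≈ 3920 m.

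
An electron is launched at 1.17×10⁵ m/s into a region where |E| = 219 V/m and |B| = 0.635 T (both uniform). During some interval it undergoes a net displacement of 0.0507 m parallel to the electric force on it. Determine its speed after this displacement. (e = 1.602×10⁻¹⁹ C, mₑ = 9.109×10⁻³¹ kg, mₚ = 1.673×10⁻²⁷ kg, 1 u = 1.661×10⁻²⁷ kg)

v_f ≈ 1.98×10⁶ m/s

B does no work; ΔKE = |q|E d.
½mv_f² = ½mv₀² + |q|Ed = ½(9.109×10⁻³¹)(1.17×10⁵)² + (1.602×10⁻¹⁹)(219)(0.0507) ≈ 6.235×10⁻²¹ J + 1.779×10⁻¹⁸ J ≈ 1.785×10⁻¹⁸ J.
v_f = √(2·1.785×10⁻¹⁸/9.109×10⁻³¹) ≈ 1.98×10⁶ m/s.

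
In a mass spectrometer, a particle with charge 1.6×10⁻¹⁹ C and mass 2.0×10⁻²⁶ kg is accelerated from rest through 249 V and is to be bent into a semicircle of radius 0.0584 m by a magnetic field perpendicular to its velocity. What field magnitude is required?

v = √(2|q|V/m) = √(2·1.6×10⁻¹⁹·249/2.0×10⁻²⁶) ≈ 6.312×10⁴ m/s.
B = mv/(|q|r) = (2.0×10⁻²⁶)(6.312×10⁴)/((1.6×10⁻¹⁹)(0.0584)) ≈ 0.135 T.

B ≈ 0.135 T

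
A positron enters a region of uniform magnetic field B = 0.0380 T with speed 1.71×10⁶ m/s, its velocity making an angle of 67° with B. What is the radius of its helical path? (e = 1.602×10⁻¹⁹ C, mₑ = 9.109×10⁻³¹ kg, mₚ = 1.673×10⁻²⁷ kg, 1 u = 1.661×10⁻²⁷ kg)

v⊥ = v sinθ = 1.71×10⁶·sin67° ≈ 1.574×10⁶ m/s.
r = m v⊥/(|q|B) = (9.109×10⁻³¹)(1.574×10⁶)/((1.602×10⁻¹⁹)(0.0380)) ≈ 2.36×10⁻⁴ m.

r ≈ 2.36×10⁻⁴ m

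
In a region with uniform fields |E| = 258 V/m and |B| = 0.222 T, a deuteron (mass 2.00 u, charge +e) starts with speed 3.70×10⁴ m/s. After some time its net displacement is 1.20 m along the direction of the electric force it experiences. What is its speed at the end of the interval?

v_f ≈ 1.77×10⁵ m/s

B does no work; ΔKE = |q|E d.
½mv_f² = ½mv₀² + |q|Ed = ½(3.322×10⁻²⁷)(3.70×10⁴)² + (1.602×10⁻¹⁹)(258)(1.20) ≈ 2.274×10⁻¹⁸ J + 4.960×10⁻¹⁷ J ≈ 5.187×10⁻¹⁷ J.
v_f = √(2·5.187×10⁻¹⁷/3.322×10⁻²⁷) ≈ 1.77×10⁵ m/s.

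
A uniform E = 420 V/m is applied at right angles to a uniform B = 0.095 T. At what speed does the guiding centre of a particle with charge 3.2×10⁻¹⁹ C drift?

v_d ≈ 4400 m/s

The steady drift has the magnetic force balancing the electric force, so v_d = E/B.
v_d = 420/0.095 = 4400 m/s.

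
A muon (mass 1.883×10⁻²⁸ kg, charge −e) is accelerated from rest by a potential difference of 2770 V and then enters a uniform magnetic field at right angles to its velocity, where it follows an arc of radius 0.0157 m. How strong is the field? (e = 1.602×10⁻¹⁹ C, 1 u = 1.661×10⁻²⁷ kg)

B ≈ 0.163 T

v = √(2|q|V/m) = √(2·1.602×10⁻¹⁹·2770/1.883×10⁻²⁸) ≈ 2.171×10⁶ m/s.
B = mv/(|q|r) = (1.883×10⁻²⁸)(2.171×10⁶)/((1.602×10⁻¹⁹)(0.0157)) ≈ 0.163 T.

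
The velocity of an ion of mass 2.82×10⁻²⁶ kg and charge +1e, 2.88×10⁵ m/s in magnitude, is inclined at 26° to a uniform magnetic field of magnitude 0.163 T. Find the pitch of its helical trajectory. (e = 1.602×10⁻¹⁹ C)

p ≈ 1.76 m

v∥ = v cosθ = 2.88×10⁵·cos26° ≈ 2.589×10⁵ m/s.
T = 2πm/(|q|B) = 2π(2.82×10⁻²⁶)/((1.602×10⁻¹⁹)(0.163)) ≈ 6.785×10⁻⁶ s.
pitch = v∥ T = (2.589×10⁵)(6.785×10⁻⁶) ≈ 1.76 m.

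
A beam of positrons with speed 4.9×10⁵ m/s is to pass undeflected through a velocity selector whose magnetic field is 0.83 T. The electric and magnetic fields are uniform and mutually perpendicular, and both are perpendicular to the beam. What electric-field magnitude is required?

E = 4.1×10⁵ V/m

For straight-line motion qE = qvB, so E = vB.
E = 4.9×10⁵ × 0.83 = 4.1×10⁵ V/m.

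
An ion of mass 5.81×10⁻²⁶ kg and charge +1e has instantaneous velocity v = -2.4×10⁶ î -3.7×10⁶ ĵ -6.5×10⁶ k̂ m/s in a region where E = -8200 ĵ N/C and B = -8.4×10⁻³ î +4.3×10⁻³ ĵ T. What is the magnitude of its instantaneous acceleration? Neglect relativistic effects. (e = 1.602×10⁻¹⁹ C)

|a| ≈ 1.88×10¹¹ m/s²

v×B = (2.80×10⁴, 5.46×10⁴, -4.14×10⁴) N/C.
E + v×B = (2.80×10⁴, 4.64×10⁴, -4.14×10⁴) N/C.
F = q(E + v×B) = (1.602×10⁻¹⁹ C)·(2.80×10⁴, 4.64×10⁴, -4.14×10⁴) = (4.48×10⁻¹⁵, 7.43×10⁻¹⁵, -6.63×10⁻¹⁵) N.
|a| = |F|/m = 1.092×10⁻¹⁴/5.81×10⁻²⁶ ≈ 1.88×10¹¹ m/s².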